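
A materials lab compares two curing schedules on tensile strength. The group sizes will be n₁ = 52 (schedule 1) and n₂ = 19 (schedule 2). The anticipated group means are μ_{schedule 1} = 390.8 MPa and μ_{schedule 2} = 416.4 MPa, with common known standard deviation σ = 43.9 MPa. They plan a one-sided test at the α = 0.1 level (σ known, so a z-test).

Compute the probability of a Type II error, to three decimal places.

β ≈ 0.186

Standardized effect: d = |μ_{schedule 1} − μ_{schedule 2}| / σ = |390.8 − 416.4| / 43.9 = 0.5831
Noncentrality parameter: δ = d / √(1/n₁ + 1/n₂) = 0.5831 / √(1/52 + 1/19) = 2.1753
Critical value for a one-sided test at α = 0.1: z_α = 1.282.
Power = Φ(δ − 1.282) = Φ(0.894) = 0.8143.
Type II error: β = 1 − power = 1 − 0.8143 = 0.1857.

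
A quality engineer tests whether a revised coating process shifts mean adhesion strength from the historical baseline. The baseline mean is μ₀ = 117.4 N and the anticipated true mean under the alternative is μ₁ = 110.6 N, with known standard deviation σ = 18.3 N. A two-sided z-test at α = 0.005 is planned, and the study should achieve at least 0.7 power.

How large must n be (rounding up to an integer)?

n = 81

Standardized effect: d = |μ₁ − μ₀| / σ = |110.6 − 117.4| / 18.3 = 0.3716
Set Φ(δ − 2.807) = 0.7; then δ − 2.807 = Φ⁻¹(0.7) = 0.524, giving δ = 3.331.
(For δ > 0 the lower-tail rejection region contributes negligibly to power, so the one-term inversion is standard.)
δ = d·√n ⇒ n = (δ/d)² = (3.331 / 0.3716)² = 80.38.
Round up to the next whole unit.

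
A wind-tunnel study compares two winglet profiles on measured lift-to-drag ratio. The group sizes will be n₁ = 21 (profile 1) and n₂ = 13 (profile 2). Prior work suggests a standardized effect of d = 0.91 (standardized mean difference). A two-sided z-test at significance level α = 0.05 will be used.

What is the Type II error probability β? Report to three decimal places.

Noncentrality parameter: δ = d / √(1/n₁ + 1/n₂) = 0.91 / √(1/21 + 1/13) = 2.5786
Critical value for a two-sided test at α = 0.05: z_{α/2} = 1.960.
Power = Φ(δ − 1.960) + Φ(−δ − 1.960) = Φ(0.619) + Φ(-4.539) = 0.7319 + 0.0000 = 0.7319.
Type II error: β = 1 − power = 1 − 0.7319 = 0.2681.

β ≈ 0.268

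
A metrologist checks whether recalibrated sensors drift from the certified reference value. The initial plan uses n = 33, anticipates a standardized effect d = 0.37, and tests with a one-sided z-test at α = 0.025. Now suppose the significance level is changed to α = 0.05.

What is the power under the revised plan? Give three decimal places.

δ = d·√n = 0.37 × √33 = 2.1255 (unchanged). New critical value: z_{0.05} = 1.645.
Revised power = Φ(δ − 1.645) = Φ(0.481) = 0.6846.

Power ≈ 0.685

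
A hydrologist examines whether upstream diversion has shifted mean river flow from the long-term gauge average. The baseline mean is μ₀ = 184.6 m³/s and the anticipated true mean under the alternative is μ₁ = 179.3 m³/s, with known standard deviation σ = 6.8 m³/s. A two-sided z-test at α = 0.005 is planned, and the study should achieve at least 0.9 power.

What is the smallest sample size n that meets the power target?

Standardized effect: d = |μ₁ − μ₀| / σ = |179.3 − 184.6| / 6.8 = 0.7794
Set Φ(δ − 2.807) = 0.9; then δ − 2.807 = Φ⁻¹(0.9) = 1.282, giving δ = 4.089.
(Ignoring the negligible lower-tail rejection probability gives the usual closed-form inversion.)
δ = d·√n ⇒ n = (δ/d)² = (4.089 / 0.7794)² = 27.52.
Round up to the next whole unit.

n = 28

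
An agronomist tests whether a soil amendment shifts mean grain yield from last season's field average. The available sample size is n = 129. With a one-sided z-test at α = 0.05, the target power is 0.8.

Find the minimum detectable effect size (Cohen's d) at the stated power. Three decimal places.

d ≈ 0.219

Need Φ(δ − 1.645) = 0.8, so δ = 1.645 + 0.842 = 2.486.
δ = d·√n ⇒ d = δ/√n = 2.486/√129 = 0.2189.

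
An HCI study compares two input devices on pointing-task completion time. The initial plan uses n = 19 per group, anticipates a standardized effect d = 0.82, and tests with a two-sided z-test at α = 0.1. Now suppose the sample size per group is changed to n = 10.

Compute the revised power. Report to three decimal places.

Power ≈ 0.575

With n = 10 per group: δ = d·√(n/2) = 0.82 × √(10/2) = 1.8336. Critical value z_{0.05} = 1.645.
Revised power = Φ(δ − 1.645) + Φ(−δ − 1.645) = Φ(0.189) + Φ(-3.478) = 0.5748 + 0.0003 = 0.5751.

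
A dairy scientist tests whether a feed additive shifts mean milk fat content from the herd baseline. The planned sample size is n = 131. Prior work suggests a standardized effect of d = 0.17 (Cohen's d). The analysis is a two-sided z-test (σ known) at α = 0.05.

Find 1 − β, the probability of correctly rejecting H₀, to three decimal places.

Noncentrality parameter: δ = d·√n = 0.17 × √131 = 1.9457
Two-sided α = 0.05 → critical value z_{0.025} = 1.960.
Power = Φ(δ − 1.960) + Φ(−δ − 1.960) = Φ(-0.014) + Φ(-3.906) = 0.4943 + 0.0000 = 0.4944.

Power ≈ 0.494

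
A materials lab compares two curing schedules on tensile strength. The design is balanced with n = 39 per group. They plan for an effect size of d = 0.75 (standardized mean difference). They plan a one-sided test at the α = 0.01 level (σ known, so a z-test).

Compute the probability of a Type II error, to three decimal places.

Noncentrality parameter: δ = d·√(n/2) = 0.75 × √(39/2) = 3.3119
One-sided α = 0.01 → critical value z_{0.01} = 2.326.
Power = P(Z > 2.326 − δ) = Φ(0.986) = 0.8378.
Type II error: β = 1 − power = 1 − 0.8378 = 0.1622.

β ≈ 0.162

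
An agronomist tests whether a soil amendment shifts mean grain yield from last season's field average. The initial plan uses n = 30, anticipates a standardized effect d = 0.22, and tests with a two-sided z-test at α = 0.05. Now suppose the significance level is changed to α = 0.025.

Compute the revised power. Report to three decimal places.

δ = d·√n = 0.22 × √30 = 1.2050 (unchanged). New critical value: z_{0.0125} = 2.241.
Revised power = Φ(δ − 2.241) + Φ(−δ − 2.241) = Φ(-1.036) + Φ(-3.446) = 0.1500 + 0.0003 = 0.1503.

Power ≈ 0.150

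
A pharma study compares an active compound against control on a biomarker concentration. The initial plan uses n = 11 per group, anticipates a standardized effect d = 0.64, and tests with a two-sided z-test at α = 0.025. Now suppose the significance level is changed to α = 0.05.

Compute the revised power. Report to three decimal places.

Power ≈ 0.323

δ = d·√(n/2) = 0.64 × √(11/2) = 1.5009 (unchanged). New critical value: z_{0.025} = 1.960.
Revised power = Φ(δ − 1.960) + Φ(−δ − 1.960) = Φ(-0.459) + Φ(-3.461) = 0.3231 + 0.0003 = 0.3234.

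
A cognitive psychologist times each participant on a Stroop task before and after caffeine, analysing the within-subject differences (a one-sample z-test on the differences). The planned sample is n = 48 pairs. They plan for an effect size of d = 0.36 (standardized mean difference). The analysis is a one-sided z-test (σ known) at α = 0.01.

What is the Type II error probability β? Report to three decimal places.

β ≈ 0.433

Noncentrality parameter: δ = d·√n = 0.36 × √48 = 2.4942
Critical value for a one-sided test at α = 0.01: z_α = 2.326.
Power = P(Z > 2.326 − δ) = Φ(0.168) = 0.5666.
Type II error: β = 1 − power = 1 − 0.5666 = 0.4334.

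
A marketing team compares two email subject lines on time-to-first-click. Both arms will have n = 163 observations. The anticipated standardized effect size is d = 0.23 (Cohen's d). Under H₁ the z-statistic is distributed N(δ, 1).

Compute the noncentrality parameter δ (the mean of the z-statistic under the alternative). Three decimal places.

δ ≈ 2.076

The noncentrality parameter scales effect size by the design's sample-size factor: δ = d·√(n/2) = 0.23 × √(163/2) = 2.0764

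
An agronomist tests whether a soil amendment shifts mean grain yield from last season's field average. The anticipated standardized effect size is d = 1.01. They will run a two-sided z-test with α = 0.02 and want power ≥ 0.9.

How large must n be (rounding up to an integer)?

n = 13

For power 0.9 need Φ(δ − z_{0.01}) = 0.9, so δ = z_{0.01} + z_{0.10} = 2.326 + 1.282 = 3.608.
(The Φ(−δ − z_{α/2}) term is vanishingly small for δ > 0 and is dropped in the standard sample-size formula.)
δ = d·√n ⇒ n = (δ/d)² = (3.608 / 1.01)² = 12.76.
Rounding up, n = 13.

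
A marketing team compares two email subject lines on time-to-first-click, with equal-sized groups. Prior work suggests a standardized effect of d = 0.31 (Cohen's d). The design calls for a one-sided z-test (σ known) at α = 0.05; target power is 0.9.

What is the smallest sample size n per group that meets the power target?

n = 179 per group

Set Φ(δ − 1.645) = 0.9; then δ − 1.645 = Φ⁻¹(0.9) = 1.282, giving δ = 2.926.
δ = d·√(n/2) ⇒ n = 2(δ/d)² = 2 × (2.926 / 0.31)² = 178.23.
Rounding up, n = 179 per group.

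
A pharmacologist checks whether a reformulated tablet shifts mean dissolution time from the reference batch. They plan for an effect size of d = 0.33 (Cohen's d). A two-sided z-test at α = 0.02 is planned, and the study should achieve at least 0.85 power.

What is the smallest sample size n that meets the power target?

n = 104

For power 0.85 need Φ(δ − z_{0.01}) = 0.85, so δ = z_{0.01} + z_{0.15} = 2.326 + 1.036 = 3.363.
(For δ > 0 the lower-tail rejection region contributes negligibly to power, so the one-term inversion is standard.)
δ = d·√n ⇒ n = (δ/d)² = (3.363 / 0.33)² = 103.84.
Rounding up, n = 104.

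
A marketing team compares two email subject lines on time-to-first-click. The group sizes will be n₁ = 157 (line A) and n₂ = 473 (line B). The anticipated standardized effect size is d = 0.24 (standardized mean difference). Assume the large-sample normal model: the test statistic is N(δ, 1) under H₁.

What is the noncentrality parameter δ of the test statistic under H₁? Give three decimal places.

δ = d / √(1/n₁ + 1/n₂) = 0.24 / √(1/157 + 1/473) = 2.6057

δ ≈ 2.606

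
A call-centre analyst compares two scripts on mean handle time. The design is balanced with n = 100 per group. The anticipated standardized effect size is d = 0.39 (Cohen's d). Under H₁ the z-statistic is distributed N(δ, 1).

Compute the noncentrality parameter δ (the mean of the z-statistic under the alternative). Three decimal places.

The noncentrality parameter scales effect size by the design's sample-size factor: δ = d·√(n/2) = 0.39 × √(100/2) = 2.7577

δ ≈ 2.758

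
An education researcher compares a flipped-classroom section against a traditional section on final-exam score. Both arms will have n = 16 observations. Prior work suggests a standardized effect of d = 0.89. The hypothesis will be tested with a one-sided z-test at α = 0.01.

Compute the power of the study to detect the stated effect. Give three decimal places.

Power ≈ 0.576

Noncentrality parameter: δ = d·√(n/2) = 0.89 × √(16/2) = 2.5173
Critical value for a one-sided test at α = 0.01: z_α = 2.326.
Power = Φ(δ − 2.326) = Φ(0.191) = 0.5757.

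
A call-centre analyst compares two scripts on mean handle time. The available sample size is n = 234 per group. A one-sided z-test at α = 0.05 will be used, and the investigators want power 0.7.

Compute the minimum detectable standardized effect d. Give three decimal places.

d ≈ 0.201

Required noncentrality: δ = z_{0.05} + z_{0.30} = 1.645 + 0.524 = 2.169.
δ = d·√(n/2) ⇒ d = δ/√(n/2) = 2.169/√(234/2) = 0.2005.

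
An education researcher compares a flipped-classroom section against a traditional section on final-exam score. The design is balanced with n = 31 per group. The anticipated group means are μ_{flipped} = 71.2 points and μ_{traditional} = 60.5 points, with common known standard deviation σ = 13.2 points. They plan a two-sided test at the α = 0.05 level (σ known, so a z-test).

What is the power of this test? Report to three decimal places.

Standardized effect: d = |μ_{flipped} − μ_{traditional}| / σ = |71.2 − 60.5| / 13.2 = 0.8106
Noncentrality parameter: λ = d·√(n/2) = 0.8106 × √(31/2) = 3.1914
Two-sided α = 0.05 → critical value z_{0.025} = 1.960.
Power = Φ(λ − 1.960) + Φ(−λ − 1.960) = Φ(1.231) + Φ(-5.151) = 0.8909 + 0.0000 = 0.8909.

Power ≈ 0.891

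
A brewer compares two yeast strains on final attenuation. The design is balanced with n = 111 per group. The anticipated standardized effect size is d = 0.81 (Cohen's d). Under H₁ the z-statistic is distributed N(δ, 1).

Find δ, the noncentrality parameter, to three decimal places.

δ ≈ 6.034

The noncentrality parameter scales effect size by the design's sample-size factor: δ = d·√(n/2) = 0.81 × √(111/2) = 6.0344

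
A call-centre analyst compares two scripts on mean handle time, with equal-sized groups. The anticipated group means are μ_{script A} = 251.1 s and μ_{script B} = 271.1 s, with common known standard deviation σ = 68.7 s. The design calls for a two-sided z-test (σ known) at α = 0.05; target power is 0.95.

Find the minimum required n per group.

Standardized effect: d = |μ_{script A} − μ_{script B}| / σ = |251.1 − 271.1| / 68.7 = 0.2911
Set Φ(δ − 1.960) = 0.95; then δ − 1.960 = Φ⁻¹(0.95) = 1.645, giving δ = 3.605.
(Ignoring the negligible lower-tail rejection probability gives the usual closed-form inversion.)
δ = d·√(n/2) ⇒ n = 2(δ/d)² = 2 × (3.605 / 0.2911)² = 306.66.
Rounding up, n = 307 per group.

n = 307 per group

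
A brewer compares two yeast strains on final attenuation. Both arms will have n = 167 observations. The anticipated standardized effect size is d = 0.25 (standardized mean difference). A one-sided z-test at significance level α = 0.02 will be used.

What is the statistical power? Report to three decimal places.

Power ≈ 0.591

Noncentrality parameter: λ = d·√(n/2) = 0.25 × √(167/2) = 2.2845
One-sided α = 0.02 → critical value z_{0.02} = 2.054.
Power = Φ(λ − 2.054) = Φ(0.231) = 0.5912.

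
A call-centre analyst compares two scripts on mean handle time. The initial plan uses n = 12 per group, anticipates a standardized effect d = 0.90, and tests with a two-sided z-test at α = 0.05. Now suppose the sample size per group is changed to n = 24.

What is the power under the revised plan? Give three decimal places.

With n = 24 per group: δ = d·√(n/2) = 0.90 × √(24/2) = 3.1177. Critical value z_{0.025} = 1.960.
Revised power = Φ(δ − 1.960) + Φ(−δ − 1.960) = Φ(1.158) + Φ(-5.078) = 0.8765 + 0.0000 = 0.8765.

Power ≈ 0.877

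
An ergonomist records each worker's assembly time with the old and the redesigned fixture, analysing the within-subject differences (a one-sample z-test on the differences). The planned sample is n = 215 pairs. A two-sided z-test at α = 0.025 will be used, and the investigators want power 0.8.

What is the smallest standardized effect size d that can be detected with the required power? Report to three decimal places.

d ≈ 0.210

Required noncentrality: δ = z_{0.0125} + z_{0.20} = 2.241 + 0.842 = 3.083.
(Lower-tail contribution to power is negligible for δ > 0.)
δ = d·√n ⇒ d = δ/√n = 3.083/√215 = 0.2103.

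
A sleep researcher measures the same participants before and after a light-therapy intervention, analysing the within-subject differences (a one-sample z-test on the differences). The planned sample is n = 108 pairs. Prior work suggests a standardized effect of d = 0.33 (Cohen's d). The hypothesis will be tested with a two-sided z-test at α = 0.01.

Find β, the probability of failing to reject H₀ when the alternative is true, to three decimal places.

Noncentrality parameter: δ = d·√n = 0.33 × √108 = 3.4295
Two-sided α = 0.01 → critical value z_{0.005} = 2.576.
Power = Φ(δ − 2.576) + Φ(−δ − 2.576) = Φ(0.854) + Φ(-6.005) = 0.8033 + 0.0000 = 0.8033.
Type II error: β = 1 − power = 1 − 0.8033 = 0.1967.

β ≈ 0.197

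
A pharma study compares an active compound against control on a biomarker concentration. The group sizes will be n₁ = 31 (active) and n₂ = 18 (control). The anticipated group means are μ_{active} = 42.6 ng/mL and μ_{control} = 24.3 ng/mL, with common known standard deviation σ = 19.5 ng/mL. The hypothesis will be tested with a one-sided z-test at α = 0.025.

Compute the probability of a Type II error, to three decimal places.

β ≈ 0.114

Standardized effect: d = |μ_{active} − μ_{control}| / σ = |42.6 − 24.3| / 19.5 = 0.9385
Noncentrality parameter: δ = d / √(1/n₁ + 1/n₂) = 0.9385 / √(1/31 + 1/18) = 3.1669
Critical value for a one-sided test at α = 0.025: z_α = 1.960.
Power = Φ(δ − 1.960) = Φ(1.207) = 0.8863.
Type II error: β = 1 − power = 1 − 0.8863 = 0.1137.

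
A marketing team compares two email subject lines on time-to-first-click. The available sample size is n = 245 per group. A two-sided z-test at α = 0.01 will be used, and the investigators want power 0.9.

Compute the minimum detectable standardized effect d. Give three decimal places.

Required noncentrality: δ = z_{0.005} + z_{0.10} = 2.576 + 1.282 = 3.857.
(Lower-tail contribution to power is negligible for δ > 0.)
δ = d·√(n/2) ⇒ d = δ/√(n/2) = 3.857/√(245/2) = 0.3485.

d ≈ 0.349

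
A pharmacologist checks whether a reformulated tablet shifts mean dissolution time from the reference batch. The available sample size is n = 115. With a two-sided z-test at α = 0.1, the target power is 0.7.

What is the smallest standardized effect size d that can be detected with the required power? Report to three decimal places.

Required noncentrality: δ = z_{0.05} + z_{0.30} = 1.645 + 0.524 = 2.169.
(Lower-tail contribution to power is negligible for δ > 0.)
δ = d·√n ⇒ d = δ/√n = 2.169/√115 = 0.2023.

d ≈ 0.202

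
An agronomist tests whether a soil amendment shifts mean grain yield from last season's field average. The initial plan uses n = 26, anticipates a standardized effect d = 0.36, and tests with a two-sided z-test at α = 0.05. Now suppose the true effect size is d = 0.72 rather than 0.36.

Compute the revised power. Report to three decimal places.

Power ≈ 0.956

With d = 0.72: δ = d·√n = 0.72 × √26 = 3.6713. Critical value z_{0.025} = 1.960.
Revised power = Φ(δ − 1.960) + Φ(−δ − 1.960) = Φ(1.711) + Φ(-5.631) = 0.9565 + 0.0000 = 0.9565.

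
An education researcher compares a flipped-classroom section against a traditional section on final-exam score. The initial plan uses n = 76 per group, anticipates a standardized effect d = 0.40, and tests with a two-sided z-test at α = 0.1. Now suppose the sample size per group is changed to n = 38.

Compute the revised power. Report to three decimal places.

With n = 38 per group: δ = d·√(n/2) = 0.40 × √(38/2) = 1.7436. Critical value z_{0.05} = 1.645.
Revised power = Φ(δ − 1.645) + Φ(−δ − 1.645) = Φ(0.099) + Φ(-3.388) = 0.5393 + 0.0004 = 0.5397.

Power ≈ 0.540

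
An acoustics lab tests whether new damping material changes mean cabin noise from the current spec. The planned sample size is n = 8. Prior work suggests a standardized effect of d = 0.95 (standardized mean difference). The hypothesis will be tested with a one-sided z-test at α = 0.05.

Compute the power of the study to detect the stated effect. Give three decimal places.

Noncentrality parameter: δ = d·√n = 0.95 × √8 = 2.6870
Critical value for a one-sided test at α = 0.05: z_α = 1.645.
Power = P(Z > 1.645 − δ) = Φ(1.042) = 0.8513.

Power ≈ 0.851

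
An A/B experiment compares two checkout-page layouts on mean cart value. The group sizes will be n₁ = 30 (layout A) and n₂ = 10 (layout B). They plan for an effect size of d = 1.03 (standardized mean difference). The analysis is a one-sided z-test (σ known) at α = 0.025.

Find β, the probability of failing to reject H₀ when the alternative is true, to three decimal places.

Noncentrality parameter: δ = d / √(1/n₁ + 1/n₂) = 1.03 / √(1/30 + 1/10) = 2.8208
Critical value for a one-sided test at α = 0.025: z_α = 1.960.
Power = P(Z > 1.960 − δ) = Φ(0.861) = 0.8053.
Type II error: β = 1 − power = 1 − 0.8053 = 0.1947.

β ≈ 0.195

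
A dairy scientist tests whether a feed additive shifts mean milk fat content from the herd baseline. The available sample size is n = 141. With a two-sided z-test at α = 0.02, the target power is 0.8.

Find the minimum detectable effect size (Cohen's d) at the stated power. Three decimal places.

Required noncentrality: δ = z_{0.01} + z_{0.20} = 2.326 + 0.842 = 3.168.
(The second rejection-region term Φ(−δ − z_{α/2}) is negligible and dropped.)
δ = d·√n ⇒ d = δ/√n = 3.168/√141 = 0.2668.

d ≈ 0.267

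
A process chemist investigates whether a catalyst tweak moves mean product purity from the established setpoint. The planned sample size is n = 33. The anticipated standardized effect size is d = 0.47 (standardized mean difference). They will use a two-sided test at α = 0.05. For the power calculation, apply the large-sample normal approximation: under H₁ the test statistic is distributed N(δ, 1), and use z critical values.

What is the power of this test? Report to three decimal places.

Power ≈ 0.770

Noncentrality parameter: δ = d·√n = 0.47 × √33 = 2.6999
Critical value for a two-sided test at α = 0.05: z_{α/2} = 1.960.
Power = Φ(δ − 1.960) + Φ(−δ − 1.960) = Φ(0.740) + Φ(-4.660) = 0.7703 + 0.0000 = 0.7703.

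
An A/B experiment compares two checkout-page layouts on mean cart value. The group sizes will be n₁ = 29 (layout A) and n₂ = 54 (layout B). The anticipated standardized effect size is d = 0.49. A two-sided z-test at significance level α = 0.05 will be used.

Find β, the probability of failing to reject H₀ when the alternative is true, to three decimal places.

β ≈ 0.433

Noncentrality parameter: δ = d / √(1/n₁ + 1/n₂) = 0.49 / √(1/29 + 1/54) = 2.1284
Critical value for a two-sided test at α = 0.05: z_{α/2} = 1.960.
Power = Φ(δ − 1.960) + Φ(−δ − 1.960) = Φ(0.168) + Φ(-4.088) = 0.5669 + 0.0000 = 0.5669.
Type II error: β = 1 − power = 1 − 0.5669 = 0.4331.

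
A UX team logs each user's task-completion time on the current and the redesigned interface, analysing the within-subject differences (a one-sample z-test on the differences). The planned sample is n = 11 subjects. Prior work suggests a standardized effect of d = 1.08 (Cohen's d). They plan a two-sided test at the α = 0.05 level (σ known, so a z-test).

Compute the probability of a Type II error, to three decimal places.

Noncentrality parameter: δ = d·√n = 1.08 × √11 = 3.5820
Critical value for a two-sided test at α = 0.05: z_{α/2} = 1.960.
Power = Φ(δ − 1.960) + Φ(−δ − 1.960) = Φ(1.622) + Φ(-5.542) = 0.9476 + 0.0000 = 0.9476.
Type II error: β = 1 − power = 1 − 0.9476 = 0.0524.

β ≈ 0.052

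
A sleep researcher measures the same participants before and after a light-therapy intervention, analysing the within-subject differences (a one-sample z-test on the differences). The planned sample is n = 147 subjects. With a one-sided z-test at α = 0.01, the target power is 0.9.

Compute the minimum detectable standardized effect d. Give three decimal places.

d ≈ 0.298

Required noncentrality: δ = z_{0.01} + z_{0.10} = 2.326 + 1.282 = 3.608.
δ = d·√n ⇒ d = δ/√n = 3.608/√147 = 0.2976.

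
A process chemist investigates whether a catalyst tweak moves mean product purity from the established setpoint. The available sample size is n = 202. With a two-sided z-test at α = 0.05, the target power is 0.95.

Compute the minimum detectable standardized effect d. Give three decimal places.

Required noncentrality: δ = z_{0.025} + z_{0.05} = 1.960 + 1.645 = 3.605.
(The second rejection-region term Φ(−δ − z_{α/2}) is negligible and dropped.)
δ = d·√n ⇒ d = δ/√n = 3.605/√202 = 0.2536.

d ≈ 0.254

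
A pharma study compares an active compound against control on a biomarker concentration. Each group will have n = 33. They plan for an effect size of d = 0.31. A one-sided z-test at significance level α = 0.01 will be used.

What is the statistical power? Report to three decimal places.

Noncentrality parameter: δ = d·√(n/2) = 0.31 × √(33/2) = 1.2592
Critical value for a one-sided test at α = 0.01: z_α = 2.326.
Power = P(Z > 2.326 − δ) = Φ(-1.067) = 0.1430.

Power ≈ 0.143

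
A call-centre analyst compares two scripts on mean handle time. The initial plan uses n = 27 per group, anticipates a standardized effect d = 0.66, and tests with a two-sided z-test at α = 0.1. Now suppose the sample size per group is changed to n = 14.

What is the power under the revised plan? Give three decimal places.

Power ≈ 0.541

With n = 14 per group: δ = d·√(n/2) = 0.66 × √(14/2) = 1.7462. Critical value z_{0.05} = 1.645.
Revised power = Φ(δ − 1.645) + Φ(−δ − 1.645) = Φ(0.101) + Φ(-3.391) = 0.5404 + 0.0003 = 0.5407.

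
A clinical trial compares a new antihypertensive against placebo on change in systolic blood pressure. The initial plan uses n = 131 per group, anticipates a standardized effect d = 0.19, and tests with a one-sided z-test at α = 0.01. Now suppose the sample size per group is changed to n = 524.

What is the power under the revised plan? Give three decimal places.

Power ≈ 0.773

With n = 524 per group: δ = d·√(n/2) = 0.19 × √(524/2) = 3.0754. Critical value z_{0.01} = 2.326.
Revised power = Φ(δ − 2.326) = Φ(0.749) = 0.7731.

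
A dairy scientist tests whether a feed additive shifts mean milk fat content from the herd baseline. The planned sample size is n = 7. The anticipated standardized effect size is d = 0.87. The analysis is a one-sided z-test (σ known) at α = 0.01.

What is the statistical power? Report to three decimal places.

Noncentrality parameter: λ = d·√n = 0.87 × √7 = 2.3018
Critical value for a one-sided test at α = 0.01: z_α = 2.326.
Power = Φ(λ − 2.326) = Φ(-0.025) = 0.4902.

Power ≈ 0.490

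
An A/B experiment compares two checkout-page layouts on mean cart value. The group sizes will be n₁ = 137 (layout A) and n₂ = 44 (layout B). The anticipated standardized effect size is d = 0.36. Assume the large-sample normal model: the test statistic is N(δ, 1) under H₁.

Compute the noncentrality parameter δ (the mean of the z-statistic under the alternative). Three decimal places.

δ ≈ 2.078

δ = d / √(1/n₁ + 1/n₂) = 0.36 / √(1/137 + 1/44) = 2.0775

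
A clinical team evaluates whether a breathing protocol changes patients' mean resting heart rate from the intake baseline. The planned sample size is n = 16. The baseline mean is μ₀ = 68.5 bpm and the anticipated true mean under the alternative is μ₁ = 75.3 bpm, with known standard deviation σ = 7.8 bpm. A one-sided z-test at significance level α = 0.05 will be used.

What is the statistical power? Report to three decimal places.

Power ≈ 0.967

Standardized effect: d = |μ₁ − μ₀| / σ = |75.3 − 68.5| / 7.8 = 0.8718
Noncentrality parameter: δ = d·√n = 0.8718 × √16 = 3.4872
One-sided α = 0.05 → critical value z_{0.05} = 1.645.
Power = P(Z > 1.645 − δ) = Φ(1.842) = 0.9673.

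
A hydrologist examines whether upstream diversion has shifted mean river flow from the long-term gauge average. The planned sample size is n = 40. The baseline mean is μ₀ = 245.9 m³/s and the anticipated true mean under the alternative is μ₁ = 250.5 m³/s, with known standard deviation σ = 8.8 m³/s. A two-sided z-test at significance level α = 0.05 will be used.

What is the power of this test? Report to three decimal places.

Power ≈ 0.911

Standardized effect: d = |μ₁ − μ₀| / σ = |250.5 − 245.9| / 8.8 = 0.5227
Noncentrality parameter: δ = d·√n = 0.5227 × √40 = 3.3060
Two-sided α = 0.05 → critical value z_{0.025} = 1.960.
Power = Φ(δ − 1.960) + Φ(−δ − 1.960) = Φ(1.346) + Φ(-5.266) = 0.9109 + 0.0000 = 0.9109.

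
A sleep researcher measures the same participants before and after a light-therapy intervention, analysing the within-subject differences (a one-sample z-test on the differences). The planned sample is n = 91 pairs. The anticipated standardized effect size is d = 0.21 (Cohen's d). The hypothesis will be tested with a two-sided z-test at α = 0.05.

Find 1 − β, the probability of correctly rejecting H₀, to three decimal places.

Noncentrality parameter: δ = d·√n = 0.21 × √91 = 2.0033
Critical value for a two-sided test at α = 0.05: z_{α/2} = 1.960.
Power = Φ(δ − 1.960) + Φ(−δ − 1.960) = Φ(0.043) + Φ(-3.963) = 0.5173 + 0.0000 = 0.5173.

Power ≈ 0.517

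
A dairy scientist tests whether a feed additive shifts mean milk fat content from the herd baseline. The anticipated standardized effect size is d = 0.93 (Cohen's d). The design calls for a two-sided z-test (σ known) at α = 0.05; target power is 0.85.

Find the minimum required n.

n = 11

For power 0.85 need Φ(δ − z_{0.025}) = 0.85, so δ = z_{0.025} + z_{0.15} = 1.960 + 1.036 = 2.996.
(The Φ(−δ − z_{α/2}) term is vanishingly small for δ > 0 and is dropped in the standard sample-size formula.)
δ = d·√n ⇒ n = (δ/d)² = (2.996 / 0.93)² = 10.38.
Rounding up, n = 11.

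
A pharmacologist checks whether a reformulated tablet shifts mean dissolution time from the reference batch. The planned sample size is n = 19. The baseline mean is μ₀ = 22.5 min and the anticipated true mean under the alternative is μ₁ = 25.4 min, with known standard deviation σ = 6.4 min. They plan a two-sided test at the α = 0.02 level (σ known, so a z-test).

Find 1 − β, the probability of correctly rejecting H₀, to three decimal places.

Standardized effect: d = |μ₁ − μ₀| / σ = |25.4 − 22.5| / 6.4 = 0.4531
Noncentrality parameter: δ = d·√n = 0.4531 × √19 = 1.9751
Critical value for a two-sided test at α = 0.02: z_{α/2} = 2.326.
Power = Φ(δ − 2.326) + Φ(−δ − 2.326) = Φ(-0.351) + Φ(-4.301) = 0.3627 + 0.0000 = 0.3627.

Power ≈ 0.363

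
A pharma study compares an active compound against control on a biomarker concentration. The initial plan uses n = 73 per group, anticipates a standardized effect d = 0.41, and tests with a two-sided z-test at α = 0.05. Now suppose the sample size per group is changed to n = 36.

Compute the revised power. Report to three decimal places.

Power ≈ 0.413

With n = 36 per group: δ = d·√(n/2) = 0.41 × √(36/2) = 1.7395. Critical value z_{0.025} = 1.960.
Revised power = Φ(δ − 1.960) + Φ(−δ − 1.960) = Φ(-0.220) + Φ(-3.699) = 0.4127 + 0.0001 = 0.4129.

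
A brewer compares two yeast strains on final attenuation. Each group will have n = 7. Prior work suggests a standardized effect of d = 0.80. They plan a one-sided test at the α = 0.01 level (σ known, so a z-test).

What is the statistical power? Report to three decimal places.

Noncentrality parameter: δ = d·√(n/2) = 0.80 × √(7/2) = 1.4967
Critical value for a one-sided test at α = 0.01: z_α = 2.326.
Power = Φ(δ − 2.326) = Φ(-0.830) = 0.2034.

Power ≈ 0.203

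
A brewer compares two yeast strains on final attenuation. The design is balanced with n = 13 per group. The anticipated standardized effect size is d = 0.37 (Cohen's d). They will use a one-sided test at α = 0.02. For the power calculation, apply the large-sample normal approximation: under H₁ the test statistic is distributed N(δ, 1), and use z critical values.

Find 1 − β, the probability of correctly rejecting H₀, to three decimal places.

Noncentrality parameter: δ = d·√(n/2) = 0.37 × √(13/2) = 0.9433
One-sided α = 0.02 → critical value z_{0.02} = 2.054.
Power = Φ(δ − 2.054) = Φ(-1.110) = 0.1334.

Power ≈ 0.133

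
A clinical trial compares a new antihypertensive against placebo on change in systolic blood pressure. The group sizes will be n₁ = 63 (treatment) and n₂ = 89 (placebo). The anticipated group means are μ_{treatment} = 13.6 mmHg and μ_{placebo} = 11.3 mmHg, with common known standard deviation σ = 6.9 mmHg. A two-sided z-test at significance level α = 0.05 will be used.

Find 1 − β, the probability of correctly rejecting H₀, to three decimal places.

Power ≈ 0.526

Standardized effect: d = |μ_{treatment} − μ_{placebo}| / σ = |13.6 − 11.3| / 6.9 = 0.3333
Noncentrality parameter: δ = d / √(1/n₁ + 1/n₂) = 0.3333 / √(1/63 + 1/89) = 2.0245
Critical value for a two-sided test at α = 0.05: z_{α/2} = 1.960.
Power = Φ(δ − 1.960) + Φ(−δ − 1.960) = Φ(0.065) + Φ(-3.984) = 0.5257 + 0.0000 = 0.5258.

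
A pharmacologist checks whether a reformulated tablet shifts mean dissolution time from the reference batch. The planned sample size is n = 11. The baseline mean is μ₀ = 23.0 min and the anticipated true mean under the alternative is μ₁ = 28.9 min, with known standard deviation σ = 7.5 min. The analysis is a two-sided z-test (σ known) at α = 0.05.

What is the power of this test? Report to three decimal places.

Standardized effect: d = |μ₁ − μ₀| / σ = |28.9 − 23.0| / 7.5 = 0.7867
Noncentrality parameter: λ = d·√n = 0.7867 × √11 = 2.6091
Two-sided α = 0.05 → critical value z_{0.025} = 1.960.
Power = Φ(λ − 1.960) + Φ(−λ − 1.960) = Φ(0.649) + Φ(-4.569) = 0.7419 + 0.0000 = 0.7419.

Power ≈ 0.742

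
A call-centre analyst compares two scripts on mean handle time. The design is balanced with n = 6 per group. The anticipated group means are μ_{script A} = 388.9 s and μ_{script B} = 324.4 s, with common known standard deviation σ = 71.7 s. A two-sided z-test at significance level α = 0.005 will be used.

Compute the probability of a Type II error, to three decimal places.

Standardized effect: d = |μ_{script A} − μ_{script B}| / σ = |388.9 − 324.4| / 71.7 = 0.8996
Noncentrality parameter: δ = d·√(n/2) = 0.8996 × √(6/2) = 1.5581
Critical value for a two-sided test at α = 0.005: z_{α/2} = 2.807.
Power = Φ(δ − 2.807) + Φ(−δ − 2.807) = Φ(-1.249) + Φ(-4.365) = 0.1058 + 0.0000 = 0.1059.
Type II error: β = 1 − power = 1 − 0.1059 = 0.8941.

β ≈ 0.894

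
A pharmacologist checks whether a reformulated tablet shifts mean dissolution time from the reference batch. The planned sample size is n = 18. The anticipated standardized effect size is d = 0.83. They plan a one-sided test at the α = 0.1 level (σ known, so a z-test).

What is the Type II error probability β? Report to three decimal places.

Noncentrality parameter: δ = d·√n = 0.83 × √18 = 3.5214
Critical value for a one-sided test at α = 0.1: z_α = 1.282.
Power = Φ(δ − 1.282) = Φ(2.240) = 0.9874.
Type II error: β = 1 − power = 1 − 0.9874 = 0.0126.

β ≈ 0.013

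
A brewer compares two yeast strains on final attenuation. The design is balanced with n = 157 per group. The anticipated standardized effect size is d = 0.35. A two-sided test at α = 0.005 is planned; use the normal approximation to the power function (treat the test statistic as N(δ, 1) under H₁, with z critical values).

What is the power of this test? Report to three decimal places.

Noncentrality parameter: δ = d·√(n/2) = 0.35 × √(157/2) = 3.1010
Critical value for a two-sided test at α = 0.005: z_{α/2} = 2.807.
Power = Φ(δ − 2.807) + Φ(−δ − 2.807) = Φ(0.294) + Φ(-5.908) = 0.6156 + 0.0000 = 0.6156.

Power ≈ 0.616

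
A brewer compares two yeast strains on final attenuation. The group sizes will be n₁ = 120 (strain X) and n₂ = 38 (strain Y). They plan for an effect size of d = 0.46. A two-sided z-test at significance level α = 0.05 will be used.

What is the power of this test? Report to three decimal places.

Noncentrality parameter: δ = d / √(1/n₁ + 1/n₂) = 0.46 / √(1/120 + 1/38) = 2.4712
Two-sided α = 0.05 → critical value z_{0.025} = 1.960.
Power = Φ(δ − 1.960) + Φ(−δ − 1.960) = Φ(0.511) + Φ(-4.431) = 0.6954 + 0.0000 = 0.6954.

Power ≈ 0.695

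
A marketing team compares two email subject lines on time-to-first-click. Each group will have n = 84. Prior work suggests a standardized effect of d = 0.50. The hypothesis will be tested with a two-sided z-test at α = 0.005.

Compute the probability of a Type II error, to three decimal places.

Noncentrality parameter: δ = d·√(n/2) = 0.50 × √(84/2) = 3.2404
Critical value for a two-sided test at α = 0.005: z_{α/2} = 2.807.
Power = Φ(δ − 2.807) + Φ(−δ − 2.807) = Φ(0.433) + Φ(-6.047) = 0.6676 + 0.0000 = 0.6676.
Type II error: β = 1 − power = 1 − 0.6676 = 0.3324.

β ≈ 0.332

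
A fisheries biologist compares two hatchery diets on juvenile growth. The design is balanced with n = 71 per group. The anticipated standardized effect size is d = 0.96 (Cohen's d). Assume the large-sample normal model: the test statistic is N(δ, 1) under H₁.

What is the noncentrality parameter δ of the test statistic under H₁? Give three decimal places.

The noncentrality parameter scales effect size by the design's sample-size factor: δ = d·√(n/2) = 0.96 × √(71/2) = 5.7199

δ ≈ 5.720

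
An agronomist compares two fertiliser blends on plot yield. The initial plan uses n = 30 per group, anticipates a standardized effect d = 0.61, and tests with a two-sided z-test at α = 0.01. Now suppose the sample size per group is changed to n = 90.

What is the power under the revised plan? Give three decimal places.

Power ≈ 0.935

With n = 90 per group: δ = d·√(n/2) = 0.61 × √(90/2) = 4.0920. Critical value z_{0.005} = 2.576.
Revised power = Φ(δ − 2.576) + Φ(−δ − 2.576) = Φ(1.516) + Φ(-6.668) = 0.9353 + 0.0000 = 0.9353.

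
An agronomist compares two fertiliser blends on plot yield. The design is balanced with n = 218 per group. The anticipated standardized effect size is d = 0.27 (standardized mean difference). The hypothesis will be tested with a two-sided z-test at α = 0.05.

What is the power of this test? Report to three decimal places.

Power ≈ 0.805

Noncentrality parameter: δ = d·√(n/2) = 0.27 × √(218/2) = 2.8189
Two-sided α = 0.05 → critical value z_{0.025} = 1.960.
Power = Φ(δ − 1.960) + Φ(−δ − 1.960) = Φ(0.859) + Φ(-4.779) = 0.8048 + 0.0000 = 0.8048.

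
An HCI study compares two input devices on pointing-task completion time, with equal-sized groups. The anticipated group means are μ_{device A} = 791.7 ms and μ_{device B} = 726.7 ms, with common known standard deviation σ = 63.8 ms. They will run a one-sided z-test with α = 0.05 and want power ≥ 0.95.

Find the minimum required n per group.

n = 21 per group

Standardized effect: d = |μ_{device A} − μ_{device B}| / σ = |791.7 − 726.7| / 63.8 = 1.0188
For power 0.95 need Φ(δ − z_{0.05}) = 0.95, so δ = z_{0.05} + z_{0.05} = 1.645 + 1.645 = 3.290.
δ = d·√(n/2) ⇒ n = 2(δ/d)² = 2 × (3.290 / 1.0188)² = 20.85.
Rounding up, n = 21 per group.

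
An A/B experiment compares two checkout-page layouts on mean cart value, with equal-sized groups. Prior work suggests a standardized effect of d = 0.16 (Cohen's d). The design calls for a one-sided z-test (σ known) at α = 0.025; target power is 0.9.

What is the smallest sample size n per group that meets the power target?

n = 821 per group

For power 0.9 need Φ(δ − z_{0.025}) = 0.9, so δ = z_{0.025} + z_{0.10} = 1.960 + 1.282 = 3.242.
δ = d·√(n/2) ⇒ n = 2(δ/d)² = 2 × (3.242 / 0.16)² = 820.89.
Rounding up, n = 821 per group.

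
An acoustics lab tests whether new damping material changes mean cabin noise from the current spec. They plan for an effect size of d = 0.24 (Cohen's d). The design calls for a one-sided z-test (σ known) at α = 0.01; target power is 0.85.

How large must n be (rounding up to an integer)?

n = 197

For power 0.85 need Φ(δ − z_{0.01}) = 0.85, so δ = z_{0.01} + z_{0.15} = 2.326 + 1.036 = 3.363.
δ = d·√n ⇒ n = (δ/d)² = (3.363 / 0.24)² = 196.32.
Rounding up, n = 197.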